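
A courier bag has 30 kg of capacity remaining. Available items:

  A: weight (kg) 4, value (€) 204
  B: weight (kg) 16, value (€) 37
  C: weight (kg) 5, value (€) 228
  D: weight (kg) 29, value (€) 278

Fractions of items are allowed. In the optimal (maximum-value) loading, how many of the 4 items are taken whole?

2

Greedy by value/weight ratio, highest first.
Ratios (sorted): A 51.00, C 45.60, D 9.59, B 2.31
take A (4 @ 204); take C (5 @ 228); take 21/29 of D → 201.31. Capacity used 30/30.
2 item(s) taken whole; one partial (take 21/29 of D).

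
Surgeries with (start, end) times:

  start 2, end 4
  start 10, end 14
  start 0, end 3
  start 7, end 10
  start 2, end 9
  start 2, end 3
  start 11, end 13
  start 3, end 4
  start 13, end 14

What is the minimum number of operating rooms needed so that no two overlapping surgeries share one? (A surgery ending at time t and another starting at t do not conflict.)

4

Events (time:±→running): 0:+→1 2:+→2 2:+→3 2:+→4 … peak 4.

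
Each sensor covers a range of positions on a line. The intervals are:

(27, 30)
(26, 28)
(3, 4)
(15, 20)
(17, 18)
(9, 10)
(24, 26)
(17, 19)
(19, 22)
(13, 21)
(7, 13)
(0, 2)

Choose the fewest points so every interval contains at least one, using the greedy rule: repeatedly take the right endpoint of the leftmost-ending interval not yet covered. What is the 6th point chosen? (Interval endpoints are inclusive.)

26

By right end: [0,2]  [3,4]  [9,10]  [7,13]  [17,18]  [17,19]  [15,20]  [13,21]  [19,22]  [24,26]  [26,28]  [27,30]
[0,2] uncovered → point at 2; [3,4] uncovered → point at 4; [9,10] uncovered → point at 10; [17,18] uncovered → point at 18; [19,22] uncovered → point at 22; [24,26] uncovered → point at 26; [27,30] uncovered → point at 30.
Points: 2, 4, 10, 18, 22, 26, 30 (7 total).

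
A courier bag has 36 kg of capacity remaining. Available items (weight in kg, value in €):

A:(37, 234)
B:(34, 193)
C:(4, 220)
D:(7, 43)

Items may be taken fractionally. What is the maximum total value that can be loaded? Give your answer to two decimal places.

Greedy by value/weight ratio, highest first.
Ratios (sorted): C 55.00, A 6.32, D 6.14, B 5.68
take C (4 @ 220); take 32/37 of A → 202.38. Capacity used 36/36.
Total value = 422.38

422.38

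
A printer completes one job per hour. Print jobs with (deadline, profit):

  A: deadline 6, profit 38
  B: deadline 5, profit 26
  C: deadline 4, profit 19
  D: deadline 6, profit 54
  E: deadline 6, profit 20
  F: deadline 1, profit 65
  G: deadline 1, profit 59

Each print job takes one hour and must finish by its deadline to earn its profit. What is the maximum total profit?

222

By profit: F(d1,65), G(d1,59), D(d6,54), A(d6,38), B(d5,26), E(d6,20), C(d4,19)
F→slot 1; G skipped; D→slot 6; A→slot 5; B→slot 4; E→slot 3; C→slot 2.
Profit = 65 + 19 + 20 + 26 + 38 + 54 = 222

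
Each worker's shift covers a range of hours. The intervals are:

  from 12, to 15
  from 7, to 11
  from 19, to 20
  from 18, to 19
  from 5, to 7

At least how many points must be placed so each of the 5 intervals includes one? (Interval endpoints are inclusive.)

3

Sort by right endpoint; whenever an interval is uncovered, place a point at its right end.
Sorted: [5,7] [7,11] [12,15] [18,19] [19,20]
{[5,7],[7,11]} hit by 7; {[12,15]} hit by 15; {[18,19],[19,20]} hit by 19.
Points: 7, 15, 19 (3 total).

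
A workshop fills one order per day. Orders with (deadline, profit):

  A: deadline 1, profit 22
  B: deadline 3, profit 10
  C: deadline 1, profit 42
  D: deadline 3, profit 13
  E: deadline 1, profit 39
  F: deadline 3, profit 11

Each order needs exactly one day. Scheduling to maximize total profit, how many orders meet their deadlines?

Sort by profit descending; place each in the latest free slot ≤ its deadline.
Profit order: C=42 E=39 A=22 D=13 F=11 B=10
Assign: C→slot 1, E skipped, A skipped, D→slot 3, F→slot 2, B skipped.
Slots: [1:C] [2:F] [3:D]
3 of 6 scheduled.

3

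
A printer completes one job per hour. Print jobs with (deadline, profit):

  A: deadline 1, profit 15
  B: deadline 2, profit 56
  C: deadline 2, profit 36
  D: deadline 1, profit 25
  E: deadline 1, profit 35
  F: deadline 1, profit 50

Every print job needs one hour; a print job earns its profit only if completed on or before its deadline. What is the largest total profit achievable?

Sort by profit descending; place each in the latest free slot ≤ its deadline.
Profit order: B=56 F=50 C=36 E=35 D=25 A=15
Assign: B→slot 2, F→slot 1, C skipped, E skipped, D skipped, A skipped.
Slots: [1:F] [2:B]
Profit = 50 + 56 = 106

106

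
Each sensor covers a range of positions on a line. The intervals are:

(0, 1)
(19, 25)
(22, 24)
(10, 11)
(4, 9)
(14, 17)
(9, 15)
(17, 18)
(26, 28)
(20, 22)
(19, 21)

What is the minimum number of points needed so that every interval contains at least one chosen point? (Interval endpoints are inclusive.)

Sort by right endpoint; whenever an interval is uncovered, place a point at its right end.
By right end: [0,1]  [4,9]  [10,11]  [9,15]  [14,17]  [17,18]  [19,21]  [20,22]  [22,24]  [19,25]  [26,28]
[0,1] uncovered → point at 1; [4,9] uncovered → point at 9; [10,11] uncovered → point at 11; [14,17] uncovered → point at 17; [19,21] uncovered → point at 21; [22,24] uncovered → point at 24; [26,28] uncovered → point at 28.
Points: 1, 9, 11, 17, 21, 24, 28 (7 total).

7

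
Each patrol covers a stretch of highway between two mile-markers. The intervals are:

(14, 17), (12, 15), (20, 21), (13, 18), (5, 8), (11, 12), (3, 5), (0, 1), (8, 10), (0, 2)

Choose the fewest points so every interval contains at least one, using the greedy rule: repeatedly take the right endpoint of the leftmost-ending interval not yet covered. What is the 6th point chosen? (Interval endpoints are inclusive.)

Sort by right endpoint; whenever an interval is uncovered, place a point at its right end.
By right end: [0,1]  [0,2]  [3,5]  [5,8]  [8,10]  [11,12]  [12,15]  [14,17]  [13,18]  [20,21]
[0,1] uncovered → point at 1; [3,5] uncovered → point at 5; [8,10] uncovered → point at 10; [11,12] uncovered → point at 12; [14,17] uncovered → point at 17; [20,21] uncovered → point at 21.
Points: 1, 5, 10, 12, 17, 21 (6 total).

21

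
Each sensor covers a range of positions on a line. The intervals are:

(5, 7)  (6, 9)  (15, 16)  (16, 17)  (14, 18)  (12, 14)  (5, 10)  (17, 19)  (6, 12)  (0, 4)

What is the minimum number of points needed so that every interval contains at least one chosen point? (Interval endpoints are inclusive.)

5

Process intervals by earliest right end; each time one isn't hit yet, stab at its right endpoint.
Sorted: [0,4] [5,7] [6,9] [5,10] [6,12] [12,14] [15,16] [16,17] [14,18] [17,19]
{[0,4]} hit by 4; {[5,7],[6,9],[5,10],[6,12]} hit by 7; {[12,14]} hit by 14; {[15,16],[16,17],[14,18]} hit by 16; {[17,19]} hit by 19.
Points: 4, 7, 14, 16, 19 (5 total).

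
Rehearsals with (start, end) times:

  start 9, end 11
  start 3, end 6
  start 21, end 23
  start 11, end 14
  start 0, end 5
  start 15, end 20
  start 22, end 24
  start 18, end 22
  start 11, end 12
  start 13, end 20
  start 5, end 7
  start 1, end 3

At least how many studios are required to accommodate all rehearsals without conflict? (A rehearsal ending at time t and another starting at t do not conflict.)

The answer is the maximum number of intervals overlapping at any instant.
Events (time:±→running): 0:+→1 1:+→2 3:-→1 3:+→2 5:-→1 5:+→2 6:-→1 7:-→0 9:+→1 11:-→0 11:+→1 11:+→2 12:-→1 13:+→2 14:-→1 15:+→2 18:+→3 … peak 3.

3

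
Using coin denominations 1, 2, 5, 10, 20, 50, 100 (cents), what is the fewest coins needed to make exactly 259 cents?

Greedy: take as many of the largest coin as possible, then repeat with the remainder.
259 = 2×100 + 1×50 + 1×5 + 2×2
Total coins = 2 + 1 + 1 + 2 = 6

6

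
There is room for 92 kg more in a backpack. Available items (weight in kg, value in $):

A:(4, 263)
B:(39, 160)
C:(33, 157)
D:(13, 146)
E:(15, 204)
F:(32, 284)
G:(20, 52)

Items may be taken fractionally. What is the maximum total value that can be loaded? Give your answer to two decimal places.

Greedy by value/weight ratio, highest first.
Ratios (sorted): A 65.75, E 13.60, D 11.23, F 8.88, C 4.76, B 4.10, G 2.60
take A (4 @ 263); take E (15 @ 204); take D (13 @ 146); take F (32 @ 284); take 28/33 of C → 133.21. Capacity used 92/92.
Total value = 1030.21

1030.21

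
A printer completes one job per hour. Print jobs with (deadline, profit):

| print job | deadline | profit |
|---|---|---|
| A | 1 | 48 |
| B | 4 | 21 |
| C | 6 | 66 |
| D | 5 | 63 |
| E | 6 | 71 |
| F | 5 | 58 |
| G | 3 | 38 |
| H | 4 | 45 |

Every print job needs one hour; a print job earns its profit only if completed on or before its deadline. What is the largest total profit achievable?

By profit: E(d6,71), C(d6,66), D(d5,63), F(d5,58), A(d1,48), H(d4,45), G(d3,38), B(d4,21)
E→slot 6; C→slot 5; D→slot 4; F→slot 3; A→slot 1; H→slot 2; G skipped; B skipped.
Profit = 48 + 45 + 58 + 63 + 66 + 71 = 351

351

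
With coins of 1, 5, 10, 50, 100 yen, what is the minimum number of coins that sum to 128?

128 − 1×100→28 − 2×10→8 − 1×5→3 − 3×1→0
Total coins = 1 + 2 + 1 + 3 = 7

7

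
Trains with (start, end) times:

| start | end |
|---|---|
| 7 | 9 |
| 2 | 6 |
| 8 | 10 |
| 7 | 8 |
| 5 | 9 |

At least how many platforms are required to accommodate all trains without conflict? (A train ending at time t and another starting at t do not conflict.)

Count concurrent intervals with a sweep; the peak is the room count.
Events (time:±→running): 2:+→1 5:+→2 6:-→1 7:+→2 7:+→3 … peak 3.

3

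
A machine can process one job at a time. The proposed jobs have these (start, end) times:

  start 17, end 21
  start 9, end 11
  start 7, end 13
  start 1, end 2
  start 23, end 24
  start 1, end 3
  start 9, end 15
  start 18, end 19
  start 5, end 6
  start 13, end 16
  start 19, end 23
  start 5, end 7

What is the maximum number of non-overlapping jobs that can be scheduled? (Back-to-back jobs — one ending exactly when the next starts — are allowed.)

Sorted by end: (1,2)  (1,3)  (5,6)  (5,7)  (9,11)  (7,13)  (9,15)  (13,16)  (18,19)  (17,21)  (19,23)  (23,24)
take (1,2); skip (1,3); take (5,6); take (9,11); take (13,16); take (18,19); take (19,23); take (23,24).
Selected 7 jobs.

7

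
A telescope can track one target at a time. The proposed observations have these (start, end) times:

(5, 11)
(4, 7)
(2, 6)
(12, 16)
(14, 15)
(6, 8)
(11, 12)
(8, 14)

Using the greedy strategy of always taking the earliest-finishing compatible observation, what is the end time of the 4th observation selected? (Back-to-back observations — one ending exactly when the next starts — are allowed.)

15

Greedy by earliest finish: after sorting by end time, pick each interval compatible with the last pick.
Sorted by end: (2,6)  (4,7)  (6,8)  (5,11)  (11,12)  (8,14)  (14,15)  (12,16)
take (2,6); take (6,8); take (11,12); skip (8,14); take (14,15).
Selected: (2,6) (6,8) (11,12) (14,15)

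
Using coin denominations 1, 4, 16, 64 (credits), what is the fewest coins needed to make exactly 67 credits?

4

Use the largest denomination that fits, subtract, and repeat.
67 − 1×64→3 − 3×1→0
Total coins = 1 + 3 = 4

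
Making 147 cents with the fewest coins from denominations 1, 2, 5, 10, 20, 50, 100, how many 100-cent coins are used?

1

147 − 1×100→47 − 2×20→7 − 1×5→2 − 1×2→0
Count of 100: 1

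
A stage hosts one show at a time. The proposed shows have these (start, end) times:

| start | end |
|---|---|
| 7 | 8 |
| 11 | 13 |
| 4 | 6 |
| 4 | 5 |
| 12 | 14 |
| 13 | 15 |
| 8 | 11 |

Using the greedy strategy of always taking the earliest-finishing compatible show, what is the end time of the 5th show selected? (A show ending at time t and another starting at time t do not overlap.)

15

Order by finish time; keep every interval that doesn't clash with the previous kept one.
By end time: (4,5), (4,6), (7,8), (8,11), (11,13), (12,14), (13,15).
Pick (4,5); next start ≥ 5 → (7,8); next start ≥ 8 → (8,11); next start ≥ 11 → (11,13); next start ≥ 13 → (13,15).
Selected: (4,5) (7,8) (8,11) (11,13) (13,15)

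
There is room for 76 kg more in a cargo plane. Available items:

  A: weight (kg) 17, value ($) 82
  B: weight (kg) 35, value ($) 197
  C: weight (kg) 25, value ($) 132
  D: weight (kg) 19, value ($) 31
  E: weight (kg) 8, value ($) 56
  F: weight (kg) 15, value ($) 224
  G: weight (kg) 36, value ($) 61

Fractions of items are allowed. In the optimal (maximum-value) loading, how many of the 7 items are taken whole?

3

Order: F (224/15=14.93) > E (56/8=7.00) > B (197/35=5.63) > C (132/25=5.28) > A (82/17=4.82) > G (61/36=1.69) > D (31/19=1.63)
Fill: take F (15 @ 224) → take E (8 @ 56) → take B (35 @ 197) → take 18/25 of C → 95.04; 76/76 used.
3 item(s) taken whole; one partial (take 18/25 of C).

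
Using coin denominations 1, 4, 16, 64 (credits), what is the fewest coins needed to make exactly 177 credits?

6

177 − 2×64→49 − 3×16→1 − 1×1→0
Total coins = 2 + 3 + 1 = 6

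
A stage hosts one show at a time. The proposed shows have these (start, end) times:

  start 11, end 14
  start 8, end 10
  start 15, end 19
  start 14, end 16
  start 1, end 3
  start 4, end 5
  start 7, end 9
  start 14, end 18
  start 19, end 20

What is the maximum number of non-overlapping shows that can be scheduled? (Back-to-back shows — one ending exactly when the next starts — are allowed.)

6

By end time: (1,3), (4,5), (7,9), (8,10), (11,14), (14,16), (14,18), (15,19), (19,20).
Pick (1,3); next start ≥ 3 → (4,5); next start ≥ 5 → (7,9); next start ≥ 9 → (11,14); next start ≥ 14 → (14,16); next start ≥ 16 → (19,20).
Selected 6 shows.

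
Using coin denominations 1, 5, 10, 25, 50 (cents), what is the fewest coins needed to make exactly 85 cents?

Use the largest denomination that fits, subtract, and repeat.
85 = 1×50 + 1×25 + 1×10
Total coins = 1 + 1 + 1 = 3

3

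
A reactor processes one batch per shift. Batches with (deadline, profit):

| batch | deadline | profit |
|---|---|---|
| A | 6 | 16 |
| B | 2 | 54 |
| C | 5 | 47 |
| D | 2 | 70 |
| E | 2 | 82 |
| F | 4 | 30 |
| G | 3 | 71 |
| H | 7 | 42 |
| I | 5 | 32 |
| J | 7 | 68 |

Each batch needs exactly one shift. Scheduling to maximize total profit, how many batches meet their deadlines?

Take jobs in profit order; each goes to the latest open slot no later than its deadline.
By profit: E(d2,82), G(d3,71), D(d2,70), J(d7,68), B(d2,54), C(d5,47), H(d7,42), I(d5,32), F(d4,30), A(d6,16)
E→slot 2; G→slot 3; D→slot 1; J→slot 7; B skipped; C→slot 5; H→slot 6; I→slot 4; F skipped; A skipped.
7 of 10 scheduled.

7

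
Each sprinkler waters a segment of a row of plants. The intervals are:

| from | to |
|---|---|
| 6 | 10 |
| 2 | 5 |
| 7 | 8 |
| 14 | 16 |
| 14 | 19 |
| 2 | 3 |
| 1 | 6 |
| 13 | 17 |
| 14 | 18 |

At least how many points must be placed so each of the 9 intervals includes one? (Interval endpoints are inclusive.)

By right end: [2,3]  [2,5]  [1,6]  [7,8]  [6,10]  [14,16]  [13,17]  [14,18]  [14,19]
[2,3] uncovered → point at 3; [7,8] uncovered → point at 8; [14,16] uncovered → point at 16.
Points: 3, 8, 16 (3 total).

3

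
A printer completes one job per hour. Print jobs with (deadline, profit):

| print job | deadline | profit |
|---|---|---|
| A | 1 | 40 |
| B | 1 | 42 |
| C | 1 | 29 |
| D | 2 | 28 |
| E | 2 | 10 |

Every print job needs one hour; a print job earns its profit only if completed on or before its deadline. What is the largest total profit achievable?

Sort by profit descending; place each in the latest free slot ≤ its deadline.
Profit order: B=42 A=40 C=29 D=28 E=10
Assign: B→slot 1, A skipped, C skipped, D→slot 2, E skipped.
Slots: [1:B] [2:D]
Profit = 42 + 28 = 70

70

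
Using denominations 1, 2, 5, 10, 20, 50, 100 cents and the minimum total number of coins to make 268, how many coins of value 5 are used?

Greedy: take as many of the largest coin as possible, then repeat with the remainder.
268 = 2×100 + 1×50 + 1×10 + 1×5 + 1×2 + 1×1
Count of 5: 1

1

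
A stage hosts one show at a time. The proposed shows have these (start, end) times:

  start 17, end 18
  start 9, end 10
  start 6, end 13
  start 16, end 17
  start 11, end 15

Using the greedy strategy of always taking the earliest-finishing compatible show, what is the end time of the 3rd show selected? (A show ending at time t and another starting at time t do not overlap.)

By end time: (9,10), (6,13), (11,15), (16,17), (17,18).
Pick (9,10); next start ≥ 10 → (11,15); next start ≥ 15 → (16,17); next start ≥ 17 → (17,18).
Selected: (9,10) (11,15) (16,17) (17,18)

17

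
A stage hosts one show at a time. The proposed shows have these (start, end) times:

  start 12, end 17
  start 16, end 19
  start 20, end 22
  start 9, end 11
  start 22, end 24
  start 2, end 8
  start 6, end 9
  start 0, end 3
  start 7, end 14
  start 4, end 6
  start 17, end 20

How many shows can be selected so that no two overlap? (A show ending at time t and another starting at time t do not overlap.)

Order by finish time; keep every interval that doesn't clash with the previous kept one.
Sorted by end: (0,3)  (4,6)  (2,8)  (6,9)  (9,11)  (7,14)  (12,17)  (16,19)  (17,20)  (20,22)  (22,24)
take (0,3); take (4,6); skip (2,8); take (6,9); take (9,11); skip (7,14); take (12,17); skip (16,19); take (17,20); take (20,22); take (22,24).
Selected 8 shows.

8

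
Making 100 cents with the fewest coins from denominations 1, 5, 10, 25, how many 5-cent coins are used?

100 − 4×25→0
Count of 5: 0

0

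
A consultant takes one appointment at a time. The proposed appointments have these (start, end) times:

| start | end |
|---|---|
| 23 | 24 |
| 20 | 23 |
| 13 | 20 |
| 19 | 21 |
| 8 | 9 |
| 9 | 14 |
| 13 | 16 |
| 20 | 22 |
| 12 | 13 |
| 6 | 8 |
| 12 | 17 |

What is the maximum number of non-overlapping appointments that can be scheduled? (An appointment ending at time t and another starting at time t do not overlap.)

6

Greedy by earliest finish: after sorting by end time, pick each interval compatible with the last pick.
By end time: (6,8), (8,9), (12,13), (9,14), (13,16), (12,17), (13,20), (19,21), (20,22), (20,23), (23,24).
Pick (6,8); next start ≥ 8 → (8,9); next start ≥ 9 → (12,13); next start ≥ 13 → (13,16); next start ≥ 16 → (19,21); next start ≥ 21 → (23,24).
Selected 6 appointments.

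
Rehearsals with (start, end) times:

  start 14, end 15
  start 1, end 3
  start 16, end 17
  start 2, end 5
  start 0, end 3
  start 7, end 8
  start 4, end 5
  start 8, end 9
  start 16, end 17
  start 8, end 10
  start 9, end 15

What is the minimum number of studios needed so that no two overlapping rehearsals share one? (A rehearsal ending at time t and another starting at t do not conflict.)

3

Events (time:±→running): 0:+→1 1:+→2 2:+→3 … peak 3.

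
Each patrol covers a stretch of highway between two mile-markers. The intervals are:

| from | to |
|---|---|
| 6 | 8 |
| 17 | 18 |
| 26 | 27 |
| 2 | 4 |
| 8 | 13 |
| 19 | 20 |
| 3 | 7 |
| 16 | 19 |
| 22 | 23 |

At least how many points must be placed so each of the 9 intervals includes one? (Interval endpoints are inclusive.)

Process intervals by earliest right end; each time one isn't hit yet, stab at its right endpoint.
By right end: [2,4]  [3,7]  [6,8]  [8,13]  [17,18]  [16,19]  [19,20]  [22,23]  [26,27]
[2,4] uncovered → point at 4; [6,8] uncovered → point at 8; [17,18] uncovered → point at 18; [19,20] uncovered → point at 20; [22,23] uncovered → point at 23; [26,27] uncovered → point at 27.
Points: 4, 8, 18, 20, 23, 27 (6 total).

6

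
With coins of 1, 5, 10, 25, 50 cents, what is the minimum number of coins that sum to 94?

8

94 − 1×50→44 − 1×25→19 − 1×10→9 − 1×5→4 − 4×1→0
Total coins = 1 + 1 + 1 + 1 + 4 = 8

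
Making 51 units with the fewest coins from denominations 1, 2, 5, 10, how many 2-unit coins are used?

Greedy: take as many of the largest coin as possible, then repeat with the remainder.
51 − 5×10→1 − 1×1→0
Count of 2: 0

0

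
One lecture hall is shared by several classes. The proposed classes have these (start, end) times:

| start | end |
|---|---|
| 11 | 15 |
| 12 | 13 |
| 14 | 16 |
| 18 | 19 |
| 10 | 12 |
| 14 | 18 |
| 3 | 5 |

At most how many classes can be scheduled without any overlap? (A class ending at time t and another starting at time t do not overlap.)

5

Greedy by earliest finish: after sorting by end time, pick each interval compatible with the last pick.
By end time: (3,5), (10,12), (12,13), (11,15), (14,16), (14,18), (18,19).
Pick (3,5); next start ≥ 5 → (10,12); next start ≥ 12 → (12,13); next start ≥ 13 → (14,16); next start ≥ 16 → (18,19).
Selected 5 classes.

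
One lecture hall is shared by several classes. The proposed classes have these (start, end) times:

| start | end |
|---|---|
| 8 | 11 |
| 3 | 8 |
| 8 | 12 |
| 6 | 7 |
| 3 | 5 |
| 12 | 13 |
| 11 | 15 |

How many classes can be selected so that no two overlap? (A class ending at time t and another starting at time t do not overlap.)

4

Sort by end time and greedily take each interval whose start is ≥ the last chosen end.
Sorted by end: (3,5)  (6,7)  (3,8)  (8,11)  (8,12)  (12,13)  (11,15)
take (3,5); take (6,7); skip (3,8); take (8,11); take (12,13).
Selected 4 classes.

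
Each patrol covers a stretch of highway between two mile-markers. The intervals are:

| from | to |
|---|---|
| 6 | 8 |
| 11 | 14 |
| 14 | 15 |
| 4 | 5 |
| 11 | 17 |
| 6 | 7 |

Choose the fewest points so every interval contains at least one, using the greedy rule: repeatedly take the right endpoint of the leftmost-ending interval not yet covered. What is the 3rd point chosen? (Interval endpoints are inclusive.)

By right end: [4,5]  [6,7]  [6,8]  [11,14]  [14,15]  [11,17]
[4,5] uncovered → point at 5; [6,7] uncovered → point at 7; [11,14] uncovered → point at 14.
Points: 5, 7, 14 (3 total).

14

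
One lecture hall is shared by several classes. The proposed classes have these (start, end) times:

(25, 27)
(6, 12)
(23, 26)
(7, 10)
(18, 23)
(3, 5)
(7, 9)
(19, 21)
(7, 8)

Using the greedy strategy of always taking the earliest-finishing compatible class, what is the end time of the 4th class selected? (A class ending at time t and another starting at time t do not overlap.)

26

Greedy by earliest finish: after sorting by end time, pick each interval compatible with the last pick.
By end time: (3,5), (7,8), (7,9), (7,10), (6,12), (19,21), (18,23), (23,26), (25,27).
Pick (3,5); next start ≥ 5 → (7,8); next start ≥ 8 → (19,21); next start ≥ 21 → (23,26).
Selected: (3,5) (7,8) (19,21) (23,26)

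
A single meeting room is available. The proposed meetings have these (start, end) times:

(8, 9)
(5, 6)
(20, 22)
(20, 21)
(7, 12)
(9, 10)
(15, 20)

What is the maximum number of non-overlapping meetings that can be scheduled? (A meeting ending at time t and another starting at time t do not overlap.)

5

Greedy by earliest finish: after sorting by end time, pick each interval compatible with the last pick.
Sorted by end: (5,6)  (8,9)  (9,10)  (7,12)  (15,20)  (20,21)  (20,22)
take (5,6); take (8,9); take (9,10); take (15,20); take (20,21).
Selected 5 meetings.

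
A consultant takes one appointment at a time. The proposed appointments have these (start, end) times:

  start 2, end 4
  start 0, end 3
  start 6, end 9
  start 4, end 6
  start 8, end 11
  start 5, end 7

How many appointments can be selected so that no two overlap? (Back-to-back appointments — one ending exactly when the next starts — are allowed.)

Sorted by end: (0,3)  (2,4)  (4,6)  (5,7)  (6,9)  (8,11)
take (0,3); skip (2,4); take (4,6); take (6,9); skip (8,11).
Selected 3 appointments.

3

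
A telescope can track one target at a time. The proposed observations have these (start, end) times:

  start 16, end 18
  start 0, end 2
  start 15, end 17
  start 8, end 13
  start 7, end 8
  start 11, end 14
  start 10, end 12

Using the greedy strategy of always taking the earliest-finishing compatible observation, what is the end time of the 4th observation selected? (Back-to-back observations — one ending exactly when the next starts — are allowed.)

17

Order by finish time; keep every interval that doesn't clash with the previous kept one.
By end time: (0,2), (7,8), (10,12), (8,13), (11,14), (15,17), (16,18).
Pick (0,2); next start ≥ 2 → (7,8); next start ≥ 8 → (10,12); next start ≥ 12 → (15,17).
Selected: (0,2) (7,8) (10,12) (15,17)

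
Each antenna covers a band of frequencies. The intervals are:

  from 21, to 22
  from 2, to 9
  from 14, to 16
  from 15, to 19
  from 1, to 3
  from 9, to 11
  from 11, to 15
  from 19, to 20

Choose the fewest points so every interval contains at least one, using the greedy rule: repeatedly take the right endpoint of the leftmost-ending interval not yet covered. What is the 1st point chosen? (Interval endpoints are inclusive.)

Sort by right endpoint; whenever an interval is uncovered, place a point at its right end.
Sorted: [1,3] [2,9] [9,11] [11,15] [14,16] [15,19] [19,20] [21,22]
{[1,3],[2,9]} hit by 3; {[9,11],[11,15]} hit by 11; {[14,16],[15,19]} hit by 16; {[19,20]} hit by 20; {[21,22]} hit by 22.
Points: 3, 11, 16, 20, 22 (5 total).

3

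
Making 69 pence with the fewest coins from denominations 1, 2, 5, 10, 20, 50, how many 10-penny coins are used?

69 = 1×50 + 1×10 + 1×5 + 2×2
Count of 10: 1

1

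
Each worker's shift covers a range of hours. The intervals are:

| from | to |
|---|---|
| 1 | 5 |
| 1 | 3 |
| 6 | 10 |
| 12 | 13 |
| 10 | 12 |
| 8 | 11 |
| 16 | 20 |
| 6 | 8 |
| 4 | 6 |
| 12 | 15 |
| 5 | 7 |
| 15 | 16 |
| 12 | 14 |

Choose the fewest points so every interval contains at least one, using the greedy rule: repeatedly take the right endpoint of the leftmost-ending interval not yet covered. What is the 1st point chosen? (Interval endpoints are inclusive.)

Sorted: [1,3] [1,5] [4,6] [5,7] [6,8] [6,10] [8,11] [10,12] [12,13] [12,14] [12,15] [15,16] [16,20]
{[1,3],[1,5]} hit by 3; {[4,6],[5,7],[6,8],[6,10]} hit by 6; {[8,11],[10,12]} hit by 11; {[12,13],[12,14],[12,15]} hit by 13; {[15,16],[16,20]} hit by 16.
Points: 3, 6, 11, 13, 16 (5 total).

3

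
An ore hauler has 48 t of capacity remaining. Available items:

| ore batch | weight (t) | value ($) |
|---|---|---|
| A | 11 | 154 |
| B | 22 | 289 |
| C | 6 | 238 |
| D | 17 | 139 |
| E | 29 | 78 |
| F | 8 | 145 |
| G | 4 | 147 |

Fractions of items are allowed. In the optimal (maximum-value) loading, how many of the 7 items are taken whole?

4

Sort by value per unit weight and fill in that order.
Order: C (238/6=39.67) > G (147/4=36.75) > F (145/8=18.12) > A (154/11=14.00) > B (289/22=13.14) > D (139/17=8.18) > E (78/29=2.69)
Fill: take C (6 @ 238) → take G (4 @ 147) → take F (8 @ 145) → take A (11 @ 154) → take 19/22 of B → 249.59; 48/48 used.
4 item(s) taken whole; one partial (take 19/22 of B).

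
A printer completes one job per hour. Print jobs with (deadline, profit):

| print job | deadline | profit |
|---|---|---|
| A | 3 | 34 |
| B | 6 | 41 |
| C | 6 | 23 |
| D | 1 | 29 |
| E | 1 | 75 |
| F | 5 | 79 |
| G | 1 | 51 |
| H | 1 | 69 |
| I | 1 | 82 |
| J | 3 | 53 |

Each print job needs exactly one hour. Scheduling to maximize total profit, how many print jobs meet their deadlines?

6

Profit order: I=82 F=79 E=75 H=69 J=53 G=51 B=41 A=34 D=29 C=23
Assign: I→slot 1, F→slot 5, E skipped, H skipped, J→slot 3, G skipped, B→slot 6, A→slot 2, D skipped, C→slot 4.
Slots: [1:I] [2:A] [3:J] [4:C] [5:F] [6:B]
6 of 10 scheduled.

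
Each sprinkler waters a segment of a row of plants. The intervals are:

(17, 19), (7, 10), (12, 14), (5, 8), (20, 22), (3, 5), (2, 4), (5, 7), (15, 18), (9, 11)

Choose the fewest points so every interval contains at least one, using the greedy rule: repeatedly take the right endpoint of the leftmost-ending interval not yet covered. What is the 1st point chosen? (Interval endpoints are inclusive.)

4

Process intervals by earliest right end; each time one isn't hit yet, stab at its right endpoint.
Sorted: [2,4] [3,5] [5,7] [5,8] [7,10] [9,11] [12,14] [15,18] [17,19] [20,22]
{[2,4],[3,5]} hit by 4; {[5,7],[5,8],[7,10]} hit by 7; {[9,11]} hit by 11; {[12,14]} hit by 14; {[15,18],[17,19]} hit by 18; {[20,22]} hit by 22.
Points: 4, 7, 11, 14, 18, 22 (6 total).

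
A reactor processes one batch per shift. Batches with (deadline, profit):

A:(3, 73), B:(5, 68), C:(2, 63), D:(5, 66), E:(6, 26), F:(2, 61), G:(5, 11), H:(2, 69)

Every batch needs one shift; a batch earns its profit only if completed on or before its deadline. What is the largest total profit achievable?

365

Profit order: A=73 H=69 B=68 D=66 C=63 F=61 E=26 G=11
Assign: A→slot 3, H→slot 2, B→slot 5, D→slot 4, C→slot 1, F skipped, E→slot 6, G skipped.
Slots: [1:C] [2:H] [3:A] [4:D] [5:B] [6:E]
Profit = 63 + 69 + 73 + 66 + 68 + 26 = 365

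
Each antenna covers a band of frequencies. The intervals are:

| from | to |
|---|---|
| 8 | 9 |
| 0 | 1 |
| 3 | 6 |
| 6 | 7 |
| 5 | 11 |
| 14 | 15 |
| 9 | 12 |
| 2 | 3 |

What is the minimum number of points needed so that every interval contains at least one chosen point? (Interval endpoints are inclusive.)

Sorted: [0,1] [2,3] [3,6] [6,7] [8,9] [5,11] [9,12] [14,15]
{[0,1]} hit by 1; {[2,3],[3,6]} hit by 3; {[6,7]} hit by 7; {[8,9],[5,11],[9,12]} hit by 9; {[14,15]} hit by 15.
Points: 1, 3, 7, 9, 15 (5 total).

5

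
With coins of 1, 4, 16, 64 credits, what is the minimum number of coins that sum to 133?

4

Use the largest denomination that fits, subtract, and repeat.
133 = 2×64 + 1×4 + 1×1
Total coins = 2 + 1 + 1 = 4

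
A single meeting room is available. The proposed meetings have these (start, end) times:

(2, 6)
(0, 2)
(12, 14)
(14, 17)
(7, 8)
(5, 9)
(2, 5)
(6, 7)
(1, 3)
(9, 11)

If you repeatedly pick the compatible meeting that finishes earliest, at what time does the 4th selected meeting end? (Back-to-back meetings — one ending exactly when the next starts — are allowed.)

8

Sorted by end: (0,2)  (1,3)  (2,5)  (2,6)  (6,7)  (7,8)  (5,9)  (9,11)  (12,14)  (14,17)
take (0,2); take (2,5); take (6,7); take (7,8); take (9,11); take (12,14); take (14,17).
Selected: (0,2) (2,5) (6,7) (7,8) (9,11) (12,14) (14,17)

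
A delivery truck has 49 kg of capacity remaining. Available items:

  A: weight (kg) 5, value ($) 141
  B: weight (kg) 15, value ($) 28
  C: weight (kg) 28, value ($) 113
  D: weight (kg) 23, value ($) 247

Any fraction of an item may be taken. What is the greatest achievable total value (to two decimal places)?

Greedy by value/weight ratio, highest first.
Order: A (141/5=28.20) > D (247/23=10.74) > C (113/28=4.04) > B (28/15=1.87)
Fill: take A (5 @ 141) → take D (23 @ 247) → take 21/28 of C → 84.75; 49/49 used.
Total value = 472.75

472.75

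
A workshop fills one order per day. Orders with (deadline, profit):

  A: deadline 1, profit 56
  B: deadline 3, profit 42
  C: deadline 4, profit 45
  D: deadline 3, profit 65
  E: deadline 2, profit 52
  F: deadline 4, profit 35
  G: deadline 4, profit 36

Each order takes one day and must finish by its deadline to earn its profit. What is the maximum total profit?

Take jobs in profit order; each goes to the latest open slot no later than its deadline.
Profit order: D=65 A=56 E=52 C=45 B=42 G=36 F=35
Assign: D→slot 3, A→slot 1, E→slot 2, C→slot 4, B skipped, G skipped, F skipped.
Slots: [1:A] [2:E] [3:D] [4:C]
Profit = 56 + 52 + 65 + 45 = 218

218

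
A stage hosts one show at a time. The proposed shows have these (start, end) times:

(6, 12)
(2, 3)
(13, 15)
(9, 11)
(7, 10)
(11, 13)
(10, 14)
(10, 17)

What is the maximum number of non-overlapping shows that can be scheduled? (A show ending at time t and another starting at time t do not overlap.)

4

Greedy by earliest finish: after sorting by end time, pick each interval compatible with the last pick.
By end time: (2,3), (7,10), (9,11), (6,12), (11,13), (10,14), (13,15), (10,17).
Pick (2,3); next start ≥ 3 → (7,10); next start ≥ 10 → (11,13); next start ≥ 13 → (13,15).
Selected 4 shows.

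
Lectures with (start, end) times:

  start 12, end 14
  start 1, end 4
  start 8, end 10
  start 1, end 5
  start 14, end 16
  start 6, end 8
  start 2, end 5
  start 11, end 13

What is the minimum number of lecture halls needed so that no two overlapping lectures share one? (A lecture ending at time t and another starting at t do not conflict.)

The answer is the maximum number of intervals overlapping at any instant.
starts: [1, 1, 2, 6, 8, 11, 12, 14]
ends:   [4, 5, 5, 8, 10, 13, 14, 16]
s1→1 s1→2 s2→3  — peak 3.

3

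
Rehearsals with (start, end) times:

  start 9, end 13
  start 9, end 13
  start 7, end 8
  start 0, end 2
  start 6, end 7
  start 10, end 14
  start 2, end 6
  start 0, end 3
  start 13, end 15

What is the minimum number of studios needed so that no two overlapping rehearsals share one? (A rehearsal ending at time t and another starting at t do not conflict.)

3

starts: [0, 0, 2, 6, 7, 9, 9, 10, 13]
ends:   [2, 3, 6, 7, 8, 13, 13, 14, 15]
s0→1 s0→2 e2→1 s2→2 e3→1 e6→0 s6→1 e7→0 s7→1 e8→0 s9→1 s9→2 s10→3  — peak 3.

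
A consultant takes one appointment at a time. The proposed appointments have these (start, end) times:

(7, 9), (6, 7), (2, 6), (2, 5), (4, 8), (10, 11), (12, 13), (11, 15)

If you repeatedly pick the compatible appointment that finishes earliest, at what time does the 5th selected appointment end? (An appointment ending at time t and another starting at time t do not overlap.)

By end time: (2,5), (2,6), (6,7), (4,8), (7,9), (10,11), (12,13), (11,15).
Pick (2,5); next start ≥ 5 → (6,7); next start ≥ 7 → (7,9); next start ≥ 9 → (10,11); next start ≥ 11 → (12,13).
Selected: (2,5) (6,7) (7,9) (10,11) (12,13)

13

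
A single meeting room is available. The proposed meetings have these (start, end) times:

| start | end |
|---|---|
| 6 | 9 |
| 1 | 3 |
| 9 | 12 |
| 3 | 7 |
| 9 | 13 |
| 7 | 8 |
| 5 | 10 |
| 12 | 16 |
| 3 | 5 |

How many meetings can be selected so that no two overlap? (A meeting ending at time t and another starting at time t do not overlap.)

Sorted by end: (1,3)  (3,5)  (3,7)  (7,8)  (6,9)  (5,10)  (9,12)  (9,13)  (12,16)
take (1,3); take (3,5); skip (3,7); take (7,8); skip (5,10); take (9,12); take (12,16).
Selected 5 meetings.

5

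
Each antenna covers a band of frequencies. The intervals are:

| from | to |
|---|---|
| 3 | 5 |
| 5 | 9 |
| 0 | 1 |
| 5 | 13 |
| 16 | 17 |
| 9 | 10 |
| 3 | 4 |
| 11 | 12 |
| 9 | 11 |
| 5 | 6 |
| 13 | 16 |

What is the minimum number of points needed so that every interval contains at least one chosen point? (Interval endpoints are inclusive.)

6

Sort by right endpoint; whenever an interval is uncovered, place a point at its right end.
By right end: [0,1]  [3,4]  [3,5]  [5,6]  [5,9]  [9,10]  [9,11]  [11,12]  [5,13]  [13,16]  [16,17]
[0,1] uncovered → point at 1; [3,4] uncovered → point at 4; [5,6] uncovered → point at 6; [9,10] uncovered → point at 10; [11,12] uncovered → point at 12; [13,16] uncovered → point at 16.
Points: 1, 4, 6, 10, 12, 16 (6 total).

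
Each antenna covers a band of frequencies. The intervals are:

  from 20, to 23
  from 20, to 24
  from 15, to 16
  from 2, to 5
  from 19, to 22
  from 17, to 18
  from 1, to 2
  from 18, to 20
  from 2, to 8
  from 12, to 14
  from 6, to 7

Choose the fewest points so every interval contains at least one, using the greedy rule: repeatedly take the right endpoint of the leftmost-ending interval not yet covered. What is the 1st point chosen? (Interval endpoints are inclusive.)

Process intervals by earliest right end; each time one isn't hit yet, stab at its right endpoint.
Sorted: [1,2] [2,5] [6,7] [2,8] [12,14] [15,16] [17,18] [18,20] [19,22] [20,23] [20,24]
{[1,2],[2,5]} hit by 2; {[6,7],[2,8]} hit by 7; {[12,14]} hit by 14; {[15,16]} hit by 16; {[17,18],[18,20]} hit by 18; {[19,22],[20,23],[20,24]} hit by 22.
Points: 2, 7, 14, 16, 18, 22 (6 total).

2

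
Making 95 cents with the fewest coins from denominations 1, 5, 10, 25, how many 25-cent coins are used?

3

Greedy: take as many of the largest coin as possible, then repeat with the remainder.
95 − 3×25→20 − 2×10→0
Count of 25: 3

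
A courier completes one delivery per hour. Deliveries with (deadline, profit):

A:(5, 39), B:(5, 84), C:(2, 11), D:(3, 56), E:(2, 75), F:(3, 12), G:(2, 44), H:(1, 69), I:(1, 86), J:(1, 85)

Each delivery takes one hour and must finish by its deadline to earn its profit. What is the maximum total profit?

Sort by profit descending; place each in the latest free slot ≤ its deadline.
Profit order: I=86 J=85 B=84 E=75 H=69 D=56 G=44 A=39 F=12 C=11
Assign: I→slot 1, J skipped, B→slot 5, E→slot 2, H skipped, D→slot 3, G skipped, A→slot 4, F skipped, C skipped.
Slots: [1:I] [2:E] [3:D] [4:A] [5:B]
Profit = 86 + 75 + 56 + 39 + 84 = 340

340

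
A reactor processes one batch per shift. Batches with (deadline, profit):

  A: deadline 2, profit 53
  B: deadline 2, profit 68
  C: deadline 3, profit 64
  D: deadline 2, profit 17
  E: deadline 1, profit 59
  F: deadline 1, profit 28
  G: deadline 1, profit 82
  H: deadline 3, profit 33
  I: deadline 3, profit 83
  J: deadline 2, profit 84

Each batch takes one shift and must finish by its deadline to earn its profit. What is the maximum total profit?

By profit: J(d2,84), I(d3,83), G(d1,82), B(d2,68), C(d3,64), E(d1,59), A(d2,53), H(d3,33), F(d1,28), D(d2,17)
J→slot 2; I→slot 3; G→slot 1; B skipped; C skipped; E skipped; A skipped; H skipped; F skipped; D skipped.
Profit = 82 + 84 + 83 = 249

249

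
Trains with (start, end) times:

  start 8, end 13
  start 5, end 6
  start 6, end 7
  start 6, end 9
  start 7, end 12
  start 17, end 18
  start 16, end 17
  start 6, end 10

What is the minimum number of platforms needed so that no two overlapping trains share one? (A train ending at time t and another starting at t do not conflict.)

The answer is the maximum number of intervals overlapping at any instant.
Events (time:±→running): 5:+→1 6:-→0 6:+→1 6:+→2 6:+→3 7:-→2 7:+→3 8:+→4 … peak 4.

4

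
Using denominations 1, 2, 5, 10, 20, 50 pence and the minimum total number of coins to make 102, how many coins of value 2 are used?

Greedy: take as many of the largest coin as possible, then repeat with the remainder.
102 = 2×50 + 1×2
Count of 2: 1

1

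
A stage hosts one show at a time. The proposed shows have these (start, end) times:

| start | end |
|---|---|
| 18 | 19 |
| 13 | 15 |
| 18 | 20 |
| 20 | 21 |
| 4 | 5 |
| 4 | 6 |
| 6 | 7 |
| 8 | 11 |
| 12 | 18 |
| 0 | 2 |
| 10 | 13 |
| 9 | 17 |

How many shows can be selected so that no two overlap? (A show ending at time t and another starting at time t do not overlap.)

Sorted by end: (0,2)  (4,5)  (4,6)  (6,7)  (8,11)  (10,13)  (13,15)  (9,17)  (12,18)  (18,19)  (18,20)  (20,21)
take (0,2); take (4,5); take (6,7); take (8,11); skip (10,13); take (13,15); take (18,19); skip (18,20); take (20,21).
Selected 7 shows.

7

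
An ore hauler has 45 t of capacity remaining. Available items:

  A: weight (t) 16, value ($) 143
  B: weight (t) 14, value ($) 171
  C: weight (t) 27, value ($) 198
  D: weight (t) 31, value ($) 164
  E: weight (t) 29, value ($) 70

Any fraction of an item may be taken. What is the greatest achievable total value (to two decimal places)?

Order: B (171/14=12.21) > A (143/16=8.94) > C (198/27=7.33) > D (164/31=5.29) > E (70/29=2.41)
Fill: take B (14 @ 171) → take A (16 @ 143) → take 15/27 of C → 110.00; 45/45 used.
Total value = 424.00

424.00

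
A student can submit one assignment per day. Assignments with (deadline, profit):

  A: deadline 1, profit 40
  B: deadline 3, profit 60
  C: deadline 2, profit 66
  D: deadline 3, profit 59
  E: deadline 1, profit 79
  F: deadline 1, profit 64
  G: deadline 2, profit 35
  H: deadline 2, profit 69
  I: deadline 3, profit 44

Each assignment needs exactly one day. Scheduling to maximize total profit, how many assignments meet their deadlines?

By profit: E(d1,79), H(d2,69), C(d2,66), F(d1,64), B(d3,60), D(d3,59), I(d3,44), A(d1,40), G(d2,35)
E→slot 1; H→slot 2; C skipped; F skipped; B→slot 3; D skipped; I skipped; A skipped; G skipped.
3 of 9 scheduled.

3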